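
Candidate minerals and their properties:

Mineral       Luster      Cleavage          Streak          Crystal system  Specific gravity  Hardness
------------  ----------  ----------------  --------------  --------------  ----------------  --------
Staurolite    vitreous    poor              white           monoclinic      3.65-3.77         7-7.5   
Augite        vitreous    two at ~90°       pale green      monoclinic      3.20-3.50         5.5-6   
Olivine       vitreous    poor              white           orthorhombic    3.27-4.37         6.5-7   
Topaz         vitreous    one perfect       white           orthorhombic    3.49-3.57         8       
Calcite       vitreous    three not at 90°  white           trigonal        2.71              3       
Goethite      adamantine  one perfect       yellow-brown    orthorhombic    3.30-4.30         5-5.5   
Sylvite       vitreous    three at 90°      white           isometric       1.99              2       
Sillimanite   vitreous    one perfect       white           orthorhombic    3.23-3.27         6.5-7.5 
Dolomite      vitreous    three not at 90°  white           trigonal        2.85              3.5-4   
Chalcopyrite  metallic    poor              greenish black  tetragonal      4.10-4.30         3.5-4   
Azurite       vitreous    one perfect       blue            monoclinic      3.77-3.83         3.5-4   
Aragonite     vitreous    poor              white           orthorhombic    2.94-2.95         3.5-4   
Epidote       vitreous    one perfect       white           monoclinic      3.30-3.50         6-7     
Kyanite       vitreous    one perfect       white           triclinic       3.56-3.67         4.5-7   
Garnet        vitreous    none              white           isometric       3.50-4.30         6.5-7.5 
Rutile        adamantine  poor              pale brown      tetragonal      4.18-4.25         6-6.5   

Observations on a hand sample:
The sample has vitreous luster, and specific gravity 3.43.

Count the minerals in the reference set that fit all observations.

3

Vitreous luster excludes Goethite, Chalcopyrite, Rutile.
Specific gravity 3.43: leaves Augite, Olivine, Epidote.
The minerals that satisfy all observations are Augite, Epidote, Olivine.
That is 3 minerals.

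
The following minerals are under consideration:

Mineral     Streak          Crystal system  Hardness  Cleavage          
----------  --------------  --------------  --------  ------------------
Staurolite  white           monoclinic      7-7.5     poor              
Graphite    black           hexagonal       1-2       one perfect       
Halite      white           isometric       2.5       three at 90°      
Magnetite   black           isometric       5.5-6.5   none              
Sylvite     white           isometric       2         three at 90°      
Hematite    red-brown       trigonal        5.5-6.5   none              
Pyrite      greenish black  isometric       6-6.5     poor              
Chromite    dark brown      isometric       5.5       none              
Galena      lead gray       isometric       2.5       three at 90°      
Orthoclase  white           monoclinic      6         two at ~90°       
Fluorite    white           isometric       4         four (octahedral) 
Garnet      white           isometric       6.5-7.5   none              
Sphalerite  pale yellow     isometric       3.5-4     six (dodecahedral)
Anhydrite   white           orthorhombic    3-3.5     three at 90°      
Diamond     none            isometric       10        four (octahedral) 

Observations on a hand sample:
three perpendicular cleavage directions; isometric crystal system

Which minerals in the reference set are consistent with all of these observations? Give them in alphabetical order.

Galena, Halite, Sylvite

Three perpendicular cleavage directions — narrows the field to Halite, Sylvite, Galena, Anhydrite.
Isometric crystal system rules out Anhydrite.
Remaining candidates: Galena, Halite, Sylvite.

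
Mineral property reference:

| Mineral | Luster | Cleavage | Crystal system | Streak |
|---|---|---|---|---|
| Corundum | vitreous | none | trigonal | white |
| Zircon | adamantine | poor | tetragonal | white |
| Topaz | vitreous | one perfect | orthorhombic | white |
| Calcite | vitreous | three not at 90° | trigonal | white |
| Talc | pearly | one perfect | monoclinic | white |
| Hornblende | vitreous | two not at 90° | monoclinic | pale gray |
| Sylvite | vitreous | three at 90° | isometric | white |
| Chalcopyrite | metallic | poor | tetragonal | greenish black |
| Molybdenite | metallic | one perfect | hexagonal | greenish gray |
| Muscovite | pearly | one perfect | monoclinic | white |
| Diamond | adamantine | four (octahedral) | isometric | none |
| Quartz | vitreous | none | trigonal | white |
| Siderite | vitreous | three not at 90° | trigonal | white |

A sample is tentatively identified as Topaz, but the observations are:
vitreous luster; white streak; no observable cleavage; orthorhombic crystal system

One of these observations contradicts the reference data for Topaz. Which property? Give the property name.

Vitreous luster: Topaz has vitreous luster — consistent.
White streak: Topaz has white streak — consistent.
No observable cleavage: Topaz has cleavage one perfect — inconsistent.
Orthorhombic crystal system: Topaz has orthorhombic system — consistent.
Everything matches except the cleavage.

cleavage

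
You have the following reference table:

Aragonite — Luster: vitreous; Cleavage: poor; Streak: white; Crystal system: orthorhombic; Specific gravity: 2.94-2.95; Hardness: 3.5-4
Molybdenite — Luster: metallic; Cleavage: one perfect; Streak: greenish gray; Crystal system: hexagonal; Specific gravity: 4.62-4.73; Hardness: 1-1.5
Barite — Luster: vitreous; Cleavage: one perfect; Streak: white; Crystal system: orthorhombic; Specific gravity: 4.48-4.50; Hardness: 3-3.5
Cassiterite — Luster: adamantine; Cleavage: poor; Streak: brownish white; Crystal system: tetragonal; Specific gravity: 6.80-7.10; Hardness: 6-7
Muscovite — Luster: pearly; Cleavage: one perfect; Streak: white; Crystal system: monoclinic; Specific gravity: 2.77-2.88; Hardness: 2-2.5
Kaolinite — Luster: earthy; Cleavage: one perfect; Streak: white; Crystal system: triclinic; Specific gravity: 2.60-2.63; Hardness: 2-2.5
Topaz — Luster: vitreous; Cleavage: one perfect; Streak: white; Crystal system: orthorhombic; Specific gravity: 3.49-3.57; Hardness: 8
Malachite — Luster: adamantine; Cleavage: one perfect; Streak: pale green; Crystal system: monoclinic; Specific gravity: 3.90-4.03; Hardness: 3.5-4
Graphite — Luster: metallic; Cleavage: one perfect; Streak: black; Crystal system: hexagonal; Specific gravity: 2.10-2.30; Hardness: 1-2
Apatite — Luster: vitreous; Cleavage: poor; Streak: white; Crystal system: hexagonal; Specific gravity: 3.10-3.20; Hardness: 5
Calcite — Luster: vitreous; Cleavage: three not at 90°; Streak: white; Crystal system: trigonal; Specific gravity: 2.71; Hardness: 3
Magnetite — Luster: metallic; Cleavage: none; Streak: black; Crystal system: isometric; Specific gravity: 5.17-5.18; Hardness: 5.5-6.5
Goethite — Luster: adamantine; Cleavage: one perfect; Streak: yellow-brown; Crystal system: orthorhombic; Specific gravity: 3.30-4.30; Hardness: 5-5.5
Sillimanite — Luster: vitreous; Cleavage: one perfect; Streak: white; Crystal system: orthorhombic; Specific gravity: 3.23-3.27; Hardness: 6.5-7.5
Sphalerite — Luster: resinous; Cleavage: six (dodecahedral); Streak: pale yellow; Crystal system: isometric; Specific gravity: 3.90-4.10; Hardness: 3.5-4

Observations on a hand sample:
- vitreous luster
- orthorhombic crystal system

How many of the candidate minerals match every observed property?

Vitreous luster — Aragonite, Barite, Topaz, Apatite, Calcite, Sillimanite remain.
Orthorhombic crystal system excludes Apatite, Calcite.
Consistent with every observation: Aragonite, Barite, Sillimanite, Topaz.
That is 4 minerals.

4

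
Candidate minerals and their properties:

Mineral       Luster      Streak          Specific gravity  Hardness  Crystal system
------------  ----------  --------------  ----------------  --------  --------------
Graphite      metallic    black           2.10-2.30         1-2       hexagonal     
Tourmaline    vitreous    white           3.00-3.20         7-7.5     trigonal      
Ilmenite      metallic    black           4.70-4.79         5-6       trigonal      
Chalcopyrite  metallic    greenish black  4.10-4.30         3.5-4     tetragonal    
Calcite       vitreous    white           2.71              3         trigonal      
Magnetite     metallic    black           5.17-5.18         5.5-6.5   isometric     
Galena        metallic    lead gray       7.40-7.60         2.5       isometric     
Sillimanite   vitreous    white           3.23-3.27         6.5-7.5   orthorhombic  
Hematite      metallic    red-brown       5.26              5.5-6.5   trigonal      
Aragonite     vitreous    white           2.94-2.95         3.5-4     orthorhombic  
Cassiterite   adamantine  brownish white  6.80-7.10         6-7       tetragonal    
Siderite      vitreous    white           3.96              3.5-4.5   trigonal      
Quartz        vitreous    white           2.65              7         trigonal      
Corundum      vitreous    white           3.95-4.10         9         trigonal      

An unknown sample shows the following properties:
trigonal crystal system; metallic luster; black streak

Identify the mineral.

Ilmenite

Trigonal crystal system: leaves Tourmaline, Ilmenite, Calcite, Hematite, Siderite, Quartz, Corundum.
Metallic luster: narrows the field to Ilmenite, Hematite.
Black streak is inconsistent with Hematite.
The only mineral consistent with every observation is Ilmenite.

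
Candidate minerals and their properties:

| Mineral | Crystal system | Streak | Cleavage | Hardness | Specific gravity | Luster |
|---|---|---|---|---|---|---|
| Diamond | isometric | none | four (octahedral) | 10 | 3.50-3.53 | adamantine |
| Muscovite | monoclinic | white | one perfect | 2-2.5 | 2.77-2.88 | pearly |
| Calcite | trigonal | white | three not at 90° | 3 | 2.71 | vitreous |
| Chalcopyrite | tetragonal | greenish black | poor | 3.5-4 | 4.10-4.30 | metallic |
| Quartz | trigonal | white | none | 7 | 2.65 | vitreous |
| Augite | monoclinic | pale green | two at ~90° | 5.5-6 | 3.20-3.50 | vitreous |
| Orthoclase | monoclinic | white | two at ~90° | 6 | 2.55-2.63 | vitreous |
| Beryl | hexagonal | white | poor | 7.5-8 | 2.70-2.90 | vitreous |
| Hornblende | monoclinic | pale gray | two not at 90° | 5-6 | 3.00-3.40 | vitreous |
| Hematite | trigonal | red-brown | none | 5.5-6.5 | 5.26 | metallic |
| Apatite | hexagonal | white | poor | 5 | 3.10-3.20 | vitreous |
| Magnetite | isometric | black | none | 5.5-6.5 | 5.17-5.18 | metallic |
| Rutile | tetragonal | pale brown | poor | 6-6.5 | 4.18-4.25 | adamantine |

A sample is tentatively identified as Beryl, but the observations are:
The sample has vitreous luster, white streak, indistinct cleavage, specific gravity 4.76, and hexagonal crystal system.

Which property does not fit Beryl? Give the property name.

Vitreous luster: Beryl has vitreous luster — within range.
White streak: Beryl has white streak — within range.
Indistinct cleavage: Beryl has cleavage poor — within range.
Specific gravity 4.76: Beryl has SG 2.70-2.90 — inconsistent.
Hexagonal crystal system: Beryl has hexagonal system — within range.
The specific gravity is the one property that does not fit.

specific gravity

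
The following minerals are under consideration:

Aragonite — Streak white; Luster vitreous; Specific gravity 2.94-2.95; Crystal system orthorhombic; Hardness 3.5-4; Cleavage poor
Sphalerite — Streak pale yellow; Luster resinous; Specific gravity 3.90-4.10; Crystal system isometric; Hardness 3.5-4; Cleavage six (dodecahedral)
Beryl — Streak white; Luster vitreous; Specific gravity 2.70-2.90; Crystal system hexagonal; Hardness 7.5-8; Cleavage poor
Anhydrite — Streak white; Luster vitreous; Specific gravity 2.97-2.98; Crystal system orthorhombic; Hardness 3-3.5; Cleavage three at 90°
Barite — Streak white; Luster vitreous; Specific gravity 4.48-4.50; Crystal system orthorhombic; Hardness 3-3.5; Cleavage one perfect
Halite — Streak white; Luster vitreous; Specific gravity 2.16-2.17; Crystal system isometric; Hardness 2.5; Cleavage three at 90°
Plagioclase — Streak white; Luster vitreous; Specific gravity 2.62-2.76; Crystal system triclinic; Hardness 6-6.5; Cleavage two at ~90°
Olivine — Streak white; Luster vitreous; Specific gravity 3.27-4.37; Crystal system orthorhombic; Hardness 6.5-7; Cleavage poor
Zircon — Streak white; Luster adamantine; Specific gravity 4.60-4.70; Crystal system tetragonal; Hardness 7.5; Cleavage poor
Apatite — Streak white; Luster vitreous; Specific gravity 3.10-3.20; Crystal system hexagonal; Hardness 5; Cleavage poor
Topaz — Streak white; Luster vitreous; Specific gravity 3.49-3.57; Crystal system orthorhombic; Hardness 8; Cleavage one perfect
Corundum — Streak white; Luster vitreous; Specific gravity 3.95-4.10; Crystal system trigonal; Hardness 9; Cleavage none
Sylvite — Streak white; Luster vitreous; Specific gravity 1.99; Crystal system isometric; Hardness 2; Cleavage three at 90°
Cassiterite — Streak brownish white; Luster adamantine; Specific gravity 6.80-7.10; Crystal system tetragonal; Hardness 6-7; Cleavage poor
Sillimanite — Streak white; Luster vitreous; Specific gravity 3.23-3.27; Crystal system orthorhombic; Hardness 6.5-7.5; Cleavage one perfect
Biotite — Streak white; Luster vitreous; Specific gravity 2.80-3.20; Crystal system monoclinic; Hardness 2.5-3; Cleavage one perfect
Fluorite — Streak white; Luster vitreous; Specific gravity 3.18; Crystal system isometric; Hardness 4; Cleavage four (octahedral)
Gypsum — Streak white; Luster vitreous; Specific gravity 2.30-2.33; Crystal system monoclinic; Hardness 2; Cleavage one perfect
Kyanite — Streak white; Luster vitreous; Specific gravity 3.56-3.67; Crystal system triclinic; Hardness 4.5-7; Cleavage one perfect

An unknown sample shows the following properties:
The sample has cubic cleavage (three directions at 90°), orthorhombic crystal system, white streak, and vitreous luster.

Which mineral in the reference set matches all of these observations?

Anhydrite

Cubic cleavage (three directions at 90°) — narrows the field to Anhydrite, Halite, Sylvite.
Orthorhombic crystal system — leaves Anhydrite.
White streak — consistent with all remaining minerals.
Vitreous luster — no further eliminations.
Only Anhydrite satisfies all observations.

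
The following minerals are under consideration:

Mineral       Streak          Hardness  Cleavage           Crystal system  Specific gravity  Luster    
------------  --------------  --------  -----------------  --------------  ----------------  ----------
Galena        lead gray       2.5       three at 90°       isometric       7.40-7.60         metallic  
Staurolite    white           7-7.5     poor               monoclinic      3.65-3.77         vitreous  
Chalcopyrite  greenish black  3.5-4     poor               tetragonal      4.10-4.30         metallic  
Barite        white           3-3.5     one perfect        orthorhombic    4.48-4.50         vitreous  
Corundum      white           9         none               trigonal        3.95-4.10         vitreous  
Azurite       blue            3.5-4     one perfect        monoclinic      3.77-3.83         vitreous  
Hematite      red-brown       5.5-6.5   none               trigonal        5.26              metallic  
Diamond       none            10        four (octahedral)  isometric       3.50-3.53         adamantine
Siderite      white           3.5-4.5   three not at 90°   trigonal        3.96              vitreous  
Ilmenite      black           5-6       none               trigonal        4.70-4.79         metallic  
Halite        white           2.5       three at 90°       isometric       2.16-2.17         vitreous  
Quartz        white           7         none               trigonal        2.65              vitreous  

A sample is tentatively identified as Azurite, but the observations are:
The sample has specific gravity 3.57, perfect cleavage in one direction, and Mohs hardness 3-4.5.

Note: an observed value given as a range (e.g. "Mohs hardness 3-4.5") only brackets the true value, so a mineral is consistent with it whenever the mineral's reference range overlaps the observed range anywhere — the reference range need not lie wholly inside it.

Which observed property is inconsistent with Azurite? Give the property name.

Specific gravity 3.57: Azurite has SG 3.77-3.83 — does not match.
Perfect cleavage in one direction: Azurite has cleavage one perfect — matches.
Mohs hardness 3-4.5: Azurite has hardness 3.5-4 — matches.
The specific gravity is the one property that does not fit.

specific gravity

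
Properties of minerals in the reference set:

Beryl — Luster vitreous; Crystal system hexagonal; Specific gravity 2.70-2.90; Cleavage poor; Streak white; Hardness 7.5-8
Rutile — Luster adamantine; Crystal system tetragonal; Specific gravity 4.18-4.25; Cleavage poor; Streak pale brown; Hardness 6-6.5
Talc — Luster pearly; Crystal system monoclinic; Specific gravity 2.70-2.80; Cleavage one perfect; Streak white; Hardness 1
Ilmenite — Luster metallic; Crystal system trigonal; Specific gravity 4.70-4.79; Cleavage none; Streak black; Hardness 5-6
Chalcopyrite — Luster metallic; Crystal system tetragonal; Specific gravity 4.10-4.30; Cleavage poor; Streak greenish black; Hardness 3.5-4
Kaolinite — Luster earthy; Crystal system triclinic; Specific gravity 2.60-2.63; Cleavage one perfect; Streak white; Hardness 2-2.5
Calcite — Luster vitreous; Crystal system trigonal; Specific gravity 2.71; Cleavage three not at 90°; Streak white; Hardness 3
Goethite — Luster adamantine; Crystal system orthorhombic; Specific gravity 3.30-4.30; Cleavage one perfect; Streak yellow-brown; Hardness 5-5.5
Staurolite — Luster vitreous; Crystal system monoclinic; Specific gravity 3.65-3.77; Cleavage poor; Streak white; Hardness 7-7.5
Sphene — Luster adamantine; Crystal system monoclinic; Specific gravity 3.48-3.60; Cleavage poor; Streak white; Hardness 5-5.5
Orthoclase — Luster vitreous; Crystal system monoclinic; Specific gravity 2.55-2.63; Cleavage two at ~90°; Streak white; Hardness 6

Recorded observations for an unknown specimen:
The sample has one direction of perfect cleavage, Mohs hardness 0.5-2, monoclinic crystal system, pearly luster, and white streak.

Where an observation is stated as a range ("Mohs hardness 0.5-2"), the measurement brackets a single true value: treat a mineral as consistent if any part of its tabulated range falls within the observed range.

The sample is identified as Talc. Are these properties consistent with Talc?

Consistent

One direction of perfect cleavage — fits Talc (cleavage one perfect).
Mohs hardness 0.5-2 — fits Talc (hardness 1).
Monoclinic crystal system — fits Talc (monoclinic system).
Pearly luster — fits Talc (pearly luster).
White streak — fits Talc (white streak).
All observations are consistent with the tabulated values for Talc.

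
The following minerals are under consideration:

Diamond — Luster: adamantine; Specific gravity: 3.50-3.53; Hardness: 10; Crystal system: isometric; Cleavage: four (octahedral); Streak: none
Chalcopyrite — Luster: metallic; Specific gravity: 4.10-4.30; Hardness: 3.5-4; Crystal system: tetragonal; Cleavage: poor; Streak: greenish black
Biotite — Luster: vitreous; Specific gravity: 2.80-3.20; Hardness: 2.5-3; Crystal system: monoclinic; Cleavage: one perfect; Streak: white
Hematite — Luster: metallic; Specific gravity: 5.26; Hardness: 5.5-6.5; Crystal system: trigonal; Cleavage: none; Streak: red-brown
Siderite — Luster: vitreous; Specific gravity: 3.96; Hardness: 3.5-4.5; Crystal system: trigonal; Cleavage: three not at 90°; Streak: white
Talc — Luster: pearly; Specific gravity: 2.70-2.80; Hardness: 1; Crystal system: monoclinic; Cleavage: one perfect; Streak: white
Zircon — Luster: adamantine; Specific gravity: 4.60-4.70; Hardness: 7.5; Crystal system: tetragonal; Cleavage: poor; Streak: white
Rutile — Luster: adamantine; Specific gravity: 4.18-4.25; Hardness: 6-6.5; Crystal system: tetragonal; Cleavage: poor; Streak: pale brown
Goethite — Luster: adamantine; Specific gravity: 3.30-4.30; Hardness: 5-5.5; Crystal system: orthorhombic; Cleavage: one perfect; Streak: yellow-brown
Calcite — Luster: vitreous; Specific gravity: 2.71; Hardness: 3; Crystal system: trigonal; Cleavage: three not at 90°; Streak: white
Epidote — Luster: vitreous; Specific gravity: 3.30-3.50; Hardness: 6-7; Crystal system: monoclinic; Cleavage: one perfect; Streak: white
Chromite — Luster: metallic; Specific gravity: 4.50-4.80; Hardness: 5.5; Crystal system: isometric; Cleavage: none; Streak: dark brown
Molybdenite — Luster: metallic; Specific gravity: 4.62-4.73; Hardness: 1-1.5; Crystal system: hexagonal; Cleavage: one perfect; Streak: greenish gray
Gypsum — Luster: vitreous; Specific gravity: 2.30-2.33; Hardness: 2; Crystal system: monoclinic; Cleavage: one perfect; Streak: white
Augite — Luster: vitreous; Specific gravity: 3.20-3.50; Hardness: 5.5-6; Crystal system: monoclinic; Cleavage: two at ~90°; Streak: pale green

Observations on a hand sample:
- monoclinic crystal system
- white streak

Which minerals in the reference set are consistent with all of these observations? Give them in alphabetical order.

Monoclinic crystal system: narrows the field to Biotite, Talc, Epidote, Gypsum, Augite.
White streak excludes Augite.
Consistent with every observation: Biotite, Epidote, Gypsum, Talc.

Biotite, Epidote, Gypsum, Talc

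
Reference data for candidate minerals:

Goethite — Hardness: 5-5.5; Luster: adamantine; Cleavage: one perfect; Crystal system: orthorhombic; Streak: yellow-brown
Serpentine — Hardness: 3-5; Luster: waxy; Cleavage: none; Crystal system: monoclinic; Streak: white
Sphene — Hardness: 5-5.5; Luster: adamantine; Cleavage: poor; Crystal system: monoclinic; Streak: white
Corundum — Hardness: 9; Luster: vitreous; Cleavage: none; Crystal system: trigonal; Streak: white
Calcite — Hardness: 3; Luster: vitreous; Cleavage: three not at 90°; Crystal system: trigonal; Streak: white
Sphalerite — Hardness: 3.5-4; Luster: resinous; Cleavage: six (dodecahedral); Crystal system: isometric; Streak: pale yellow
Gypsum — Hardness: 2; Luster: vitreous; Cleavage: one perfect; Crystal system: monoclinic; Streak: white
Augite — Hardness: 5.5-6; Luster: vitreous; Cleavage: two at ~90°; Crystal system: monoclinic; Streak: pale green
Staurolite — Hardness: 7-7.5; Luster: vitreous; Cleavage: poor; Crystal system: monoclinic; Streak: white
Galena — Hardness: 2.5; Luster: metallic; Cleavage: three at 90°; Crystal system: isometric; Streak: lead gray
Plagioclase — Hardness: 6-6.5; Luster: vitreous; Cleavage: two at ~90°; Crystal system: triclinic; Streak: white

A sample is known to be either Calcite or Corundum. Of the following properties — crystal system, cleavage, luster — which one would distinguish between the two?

cleavage

Crystal system: both trigonal — shared.
Cleavage: Calcite three not at 90°, Corundum none — different.
Luster: both vitreous — shared.
Of the listed properties, cleavage is the one that separates them.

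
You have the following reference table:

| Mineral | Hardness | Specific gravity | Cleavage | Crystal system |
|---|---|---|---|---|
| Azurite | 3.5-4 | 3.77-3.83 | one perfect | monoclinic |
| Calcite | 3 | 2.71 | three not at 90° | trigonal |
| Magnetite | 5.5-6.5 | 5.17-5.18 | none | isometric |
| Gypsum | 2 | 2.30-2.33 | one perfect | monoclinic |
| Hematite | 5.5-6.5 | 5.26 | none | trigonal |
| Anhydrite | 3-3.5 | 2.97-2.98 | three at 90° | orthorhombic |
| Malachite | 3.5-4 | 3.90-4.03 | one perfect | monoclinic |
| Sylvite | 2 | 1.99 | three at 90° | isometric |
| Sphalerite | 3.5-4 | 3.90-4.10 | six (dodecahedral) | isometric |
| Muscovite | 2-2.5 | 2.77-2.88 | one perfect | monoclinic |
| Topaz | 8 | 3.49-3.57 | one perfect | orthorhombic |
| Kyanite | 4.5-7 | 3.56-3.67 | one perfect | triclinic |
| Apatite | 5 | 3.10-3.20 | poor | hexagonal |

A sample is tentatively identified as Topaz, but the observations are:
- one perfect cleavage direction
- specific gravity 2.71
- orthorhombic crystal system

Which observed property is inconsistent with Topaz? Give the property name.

specific gravity

One perfect cleavage direction: Topaz has cleavage one perfect — matches.
Specific gravity 2.71: Topaz has SG 3.49-3.57 — does not match.
Orthorhombic crystal system: Topaz has orthorhombic system — matches.
Everything matches except the specific gravity.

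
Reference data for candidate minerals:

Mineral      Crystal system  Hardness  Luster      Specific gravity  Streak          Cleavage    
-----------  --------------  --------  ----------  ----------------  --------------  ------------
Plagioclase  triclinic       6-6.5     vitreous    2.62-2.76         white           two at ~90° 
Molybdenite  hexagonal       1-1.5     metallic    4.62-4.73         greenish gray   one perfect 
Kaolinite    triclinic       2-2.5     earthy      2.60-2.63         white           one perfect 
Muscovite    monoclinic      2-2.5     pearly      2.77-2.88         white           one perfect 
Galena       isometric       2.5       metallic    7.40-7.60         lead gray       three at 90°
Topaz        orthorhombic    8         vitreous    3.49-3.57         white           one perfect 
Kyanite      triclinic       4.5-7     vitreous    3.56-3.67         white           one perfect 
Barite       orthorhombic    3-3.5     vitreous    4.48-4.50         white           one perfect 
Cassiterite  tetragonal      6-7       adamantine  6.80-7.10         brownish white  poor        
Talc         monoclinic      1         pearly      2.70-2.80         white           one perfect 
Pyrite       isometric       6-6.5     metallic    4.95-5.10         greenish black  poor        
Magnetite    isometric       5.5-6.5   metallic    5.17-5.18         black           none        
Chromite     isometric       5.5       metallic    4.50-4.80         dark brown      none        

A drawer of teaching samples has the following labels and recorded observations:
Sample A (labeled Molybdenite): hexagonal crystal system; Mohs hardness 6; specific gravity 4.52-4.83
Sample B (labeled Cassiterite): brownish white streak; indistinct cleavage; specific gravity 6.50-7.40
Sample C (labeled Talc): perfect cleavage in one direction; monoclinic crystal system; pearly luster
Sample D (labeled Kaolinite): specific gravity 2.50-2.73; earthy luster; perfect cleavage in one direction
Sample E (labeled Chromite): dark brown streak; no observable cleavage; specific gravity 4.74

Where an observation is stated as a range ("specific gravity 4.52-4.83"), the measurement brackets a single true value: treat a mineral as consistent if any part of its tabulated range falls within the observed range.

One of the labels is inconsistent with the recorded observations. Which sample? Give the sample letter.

A

Sample A: Molybdenite has hardness 1-1.5, but the record shows Mohs hardness 6 — this label is wrong.
Sample B: every observation is compatible with the reference values for Cassiterite.
Sample C: every observation is compatible with the reference values for Talc.
Sample D: every observation is compatible with the reference values for Kaolinite.
Sample E: every observation is compatible with the reference values for Chromite.
The mislabeled specimen is A.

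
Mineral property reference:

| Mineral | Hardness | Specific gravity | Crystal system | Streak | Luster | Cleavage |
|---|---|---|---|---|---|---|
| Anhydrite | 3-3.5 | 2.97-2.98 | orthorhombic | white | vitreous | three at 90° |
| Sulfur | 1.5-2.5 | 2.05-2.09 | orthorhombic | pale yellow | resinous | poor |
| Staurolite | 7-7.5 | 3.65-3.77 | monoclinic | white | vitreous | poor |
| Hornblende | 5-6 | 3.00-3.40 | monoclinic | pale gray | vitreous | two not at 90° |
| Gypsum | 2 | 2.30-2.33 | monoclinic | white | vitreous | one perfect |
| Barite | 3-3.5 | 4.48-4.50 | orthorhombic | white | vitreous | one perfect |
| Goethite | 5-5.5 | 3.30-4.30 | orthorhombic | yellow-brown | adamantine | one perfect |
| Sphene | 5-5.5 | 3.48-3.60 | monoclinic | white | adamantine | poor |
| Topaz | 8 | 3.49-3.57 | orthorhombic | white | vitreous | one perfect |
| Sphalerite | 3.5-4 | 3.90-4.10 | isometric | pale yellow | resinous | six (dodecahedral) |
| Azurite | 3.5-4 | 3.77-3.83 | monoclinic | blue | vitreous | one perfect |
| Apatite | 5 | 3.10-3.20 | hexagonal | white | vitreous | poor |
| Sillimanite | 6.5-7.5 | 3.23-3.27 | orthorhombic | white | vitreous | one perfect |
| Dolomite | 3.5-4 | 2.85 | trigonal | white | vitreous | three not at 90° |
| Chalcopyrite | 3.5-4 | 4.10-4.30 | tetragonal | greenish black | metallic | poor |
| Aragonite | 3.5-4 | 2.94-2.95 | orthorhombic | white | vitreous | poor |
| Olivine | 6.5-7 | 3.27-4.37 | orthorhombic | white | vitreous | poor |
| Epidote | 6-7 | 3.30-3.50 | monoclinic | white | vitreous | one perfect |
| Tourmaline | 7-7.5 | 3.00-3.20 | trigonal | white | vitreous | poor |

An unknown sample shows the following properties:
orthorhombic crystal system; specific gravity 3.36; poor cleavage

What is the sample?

Olivine

Orthorhombic crystal system — narrows the field to Anhydrite, Sulfur, Barite, Goethite, Topaz, Sillimanite, Aragonite, Olivine.
Specific gravity 3.36 — leaves Goethite, Olivine.
Poor cleavage rules out Goethite.
Only Olivine satisfies all observations.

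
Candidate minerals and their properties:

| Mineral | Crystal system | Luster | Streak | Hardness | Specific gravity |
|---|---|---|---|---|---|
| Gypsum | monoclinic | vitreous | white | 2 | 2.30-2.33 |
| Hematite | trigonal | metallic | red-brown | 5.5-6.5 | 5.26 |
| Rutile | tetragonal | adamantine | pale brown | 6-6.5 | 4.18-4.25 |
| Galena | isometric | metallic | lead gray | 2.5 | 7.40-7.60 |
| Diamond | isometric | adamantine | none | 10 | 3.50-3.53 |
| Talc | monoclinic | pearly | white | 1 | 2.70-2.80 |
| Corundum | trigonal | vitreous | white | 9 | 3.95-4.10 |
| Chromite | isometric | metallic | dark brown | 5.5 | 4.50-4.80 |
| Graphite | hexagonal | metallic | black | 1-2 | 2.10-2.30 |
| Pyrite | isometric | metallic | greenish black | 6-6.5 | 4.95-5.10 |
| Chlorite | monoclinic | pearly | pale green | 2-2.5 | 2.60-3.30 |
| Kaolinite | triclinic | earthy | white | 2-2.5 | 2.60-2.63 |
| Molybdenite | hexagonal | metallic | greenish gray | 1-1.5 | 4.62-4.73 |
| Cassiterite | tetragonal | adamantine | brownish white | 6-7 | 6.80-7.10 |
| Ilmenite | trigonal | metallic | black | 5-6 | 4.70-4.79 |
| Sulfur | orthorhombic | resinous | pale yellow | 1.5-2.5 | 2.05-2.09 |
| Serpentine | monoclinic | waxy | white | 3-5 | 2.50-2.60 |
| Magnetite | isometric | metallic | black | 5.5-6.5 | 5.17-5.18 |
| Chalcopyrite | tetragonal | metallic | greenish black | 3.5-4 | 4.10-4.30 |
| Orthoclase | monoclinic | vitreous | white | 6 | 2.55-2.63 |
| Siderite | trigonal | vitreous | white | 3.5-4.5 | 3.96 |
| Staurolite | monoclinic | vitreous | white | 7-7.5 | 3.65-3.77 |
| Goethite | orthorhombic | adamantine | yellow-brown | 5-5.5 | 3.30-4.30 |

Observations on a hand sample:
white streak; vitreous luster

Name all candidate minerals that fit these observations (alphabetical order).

White streak: Gypsum, Talc, Corundum, Kaolinite, Serpentine, Orthoclase, Siderite, Staurolite remain.
Vitreous luster rules out Talc, Kaolinite, Serpentine.
The minerals that satisfy all observations are Corundum, Gypsum, Orthoclase, Siderite, Staurolite.

Corundum, Gypsum, Orthoclase, Siderite, Staurolite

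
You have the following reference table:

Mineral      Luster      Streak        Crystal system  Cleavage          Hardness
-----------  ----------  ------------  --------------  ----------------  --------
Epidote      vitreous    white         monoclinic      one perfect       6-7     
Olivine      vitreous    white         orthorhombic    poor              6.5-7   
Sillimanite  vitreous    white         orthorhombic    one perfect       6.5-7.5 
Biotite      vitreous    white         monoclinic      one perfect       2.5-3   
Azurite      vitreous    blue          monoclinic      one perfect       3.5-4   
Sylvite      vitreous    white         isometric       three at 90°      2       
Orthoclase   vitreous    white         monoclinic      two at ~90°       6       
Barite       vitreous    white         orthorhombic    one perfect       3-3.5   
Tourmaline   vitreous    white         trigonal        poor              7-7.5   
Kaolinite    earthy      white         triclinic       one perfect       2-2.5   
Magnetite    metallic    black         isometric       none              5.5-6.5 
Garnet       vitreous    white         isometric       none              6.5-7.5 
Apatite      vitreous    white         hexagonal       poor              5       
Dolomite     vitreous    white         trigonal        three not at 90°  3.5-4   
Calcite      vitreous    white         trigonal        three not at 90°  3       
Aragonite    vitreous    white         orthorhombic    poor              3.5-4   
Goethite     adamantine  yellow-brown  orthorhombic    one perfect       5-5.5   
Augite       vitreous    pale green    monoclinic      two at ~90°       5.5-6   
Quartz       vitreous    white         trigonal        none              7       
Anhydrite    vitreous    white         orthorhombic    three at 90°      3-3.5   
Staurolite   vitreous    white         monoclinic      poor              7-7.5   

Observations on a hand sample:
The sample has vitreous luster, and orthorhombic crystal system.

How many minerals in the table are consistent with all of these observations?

5

Vitreous luster is inconsistent with Kaolinite, Magnetite, Goethite.
Orthorhombic crystal system — leaves Olivine, Sillimanite, Barite, Aragonite, Anhydrite.
Remaining candidates: Anhydrite, Aragonite, Barite, Olivine, Sillimanite.
That is 5 minerals.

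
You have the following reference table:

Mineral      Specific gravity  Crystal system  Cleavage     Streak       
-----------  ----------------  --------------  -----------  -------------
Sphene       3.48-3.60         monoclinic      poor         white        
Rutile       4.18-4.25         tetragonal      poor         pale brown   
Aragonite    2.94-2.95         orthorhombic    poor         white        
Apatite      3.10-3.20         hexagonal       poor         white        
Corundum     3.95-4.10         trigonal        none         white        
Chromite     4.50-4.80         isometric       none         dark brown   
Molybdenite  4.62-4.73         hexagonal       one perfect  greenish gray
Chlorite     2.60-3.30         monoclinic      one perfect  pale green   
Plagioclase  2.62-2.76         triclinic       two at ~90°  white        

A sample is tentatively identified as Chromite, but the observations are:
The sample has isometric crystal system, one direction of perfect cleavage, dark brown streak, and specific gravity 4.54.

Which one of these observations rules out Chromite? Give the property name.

cleavage

Isometric crystal system: Chromite has isometric system — within range.
One direction of perfect cleavage: Chromite has cleavage none — does not match.
Dark brown streak: Chromite has dark brown streak — within range.
Specific gravity 4.54: Chromite has SG 4.50-4.80 — within range.
Everything matches except the cleavage.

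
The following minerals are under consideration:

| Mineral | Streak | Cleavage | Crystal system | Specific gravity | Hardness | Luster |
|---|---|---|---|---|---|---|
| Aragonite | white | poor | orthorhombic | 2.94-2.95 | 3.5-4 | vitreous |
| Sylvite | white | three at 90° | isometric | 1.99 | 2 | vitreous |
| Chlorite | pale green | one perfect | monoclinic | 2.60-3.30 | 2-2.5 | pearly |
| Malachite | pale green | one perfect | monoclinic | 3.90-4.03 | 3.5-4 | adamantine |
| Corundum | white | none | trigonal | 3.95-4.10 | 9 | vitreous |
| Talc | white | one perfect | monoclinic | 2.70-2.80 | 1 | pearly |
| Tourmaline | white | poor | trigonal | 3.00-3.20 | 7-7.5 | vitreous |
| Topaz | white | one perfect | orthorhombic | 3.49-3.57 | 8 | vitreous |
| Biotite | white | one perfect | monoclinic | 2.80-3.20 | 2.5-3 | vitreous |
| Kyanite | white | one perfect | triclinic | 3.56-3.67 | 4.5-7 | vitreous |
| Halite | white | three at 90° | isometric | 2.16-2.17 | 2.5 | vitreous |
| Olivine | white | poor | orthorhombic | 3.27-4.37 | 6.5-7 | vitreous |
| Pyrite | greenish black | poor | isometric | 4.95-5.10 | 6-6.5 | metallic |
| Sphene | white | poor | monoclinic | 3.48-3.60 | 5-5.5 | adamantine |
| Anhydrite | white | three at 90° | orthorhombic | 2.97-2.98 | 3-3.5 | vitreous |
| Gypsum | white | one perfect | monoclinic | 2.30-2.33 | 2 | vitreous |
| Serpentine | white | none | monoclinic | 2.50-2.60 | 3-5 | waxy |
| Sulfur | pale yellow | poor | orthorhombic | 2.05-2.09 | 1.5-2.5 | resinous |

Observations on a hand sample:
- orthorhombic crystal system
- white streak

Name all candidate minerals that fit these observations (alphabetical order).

Orthorhombic crystal system: leaves Aragonite, Topaz, Olivine, Anhydrite, Sulfur.
White streak excludes Sulfur.
Remaining candidates: Anhydrite, Aragonite, Olivine, Topaz.

Anhydrite, Aragonite, Olivine, Topaz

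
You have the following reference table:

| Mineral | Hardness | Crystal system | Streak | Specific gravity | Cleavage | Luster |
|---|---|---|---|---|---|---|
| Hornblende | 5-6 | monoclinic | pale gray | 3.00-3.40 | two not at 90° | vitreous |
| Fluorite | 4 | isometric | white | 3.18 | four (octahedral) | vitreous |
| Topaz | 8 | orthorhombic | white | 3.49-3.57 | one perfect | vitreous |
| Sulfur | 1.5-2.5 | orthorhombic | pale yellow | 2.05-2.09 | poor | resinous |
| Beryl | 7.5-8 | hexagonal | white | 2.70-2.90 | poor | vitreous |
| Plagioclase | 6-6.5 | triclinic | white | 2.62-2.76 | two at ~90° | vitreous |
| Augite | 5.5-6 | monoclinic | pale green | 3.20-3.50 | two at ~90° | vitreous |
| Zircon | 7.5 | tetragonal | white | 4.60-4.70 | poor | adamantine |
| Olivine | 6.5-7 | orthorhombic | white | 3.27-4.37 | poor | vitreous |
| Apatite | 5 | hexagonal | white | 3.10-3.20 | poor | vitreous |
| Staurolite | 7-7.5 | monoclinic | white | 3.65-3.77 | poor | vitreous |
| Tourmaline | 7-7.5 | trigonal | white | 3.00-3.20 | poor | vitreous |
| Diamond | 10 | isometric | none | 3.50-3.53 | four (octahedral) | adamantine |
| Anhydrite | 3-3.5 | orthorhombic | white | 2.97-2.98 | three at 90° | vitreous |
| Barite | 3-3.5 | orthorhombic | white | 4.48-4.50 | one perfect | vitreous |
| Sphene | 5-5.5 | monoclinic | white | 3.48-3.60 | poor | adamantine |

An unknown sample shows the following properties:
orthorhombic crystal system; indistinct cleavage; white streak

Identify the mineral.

Olivine

Orthorhombic crystal system: narrows the field to Topaz, Sulfur, Olivine, Anhydrite, Barite.
Indistinct cleavage: narrows the field to Sulfur, Olivine.
White streak is inconsistent with Sulfur.
Only Olivine satisfies all observations.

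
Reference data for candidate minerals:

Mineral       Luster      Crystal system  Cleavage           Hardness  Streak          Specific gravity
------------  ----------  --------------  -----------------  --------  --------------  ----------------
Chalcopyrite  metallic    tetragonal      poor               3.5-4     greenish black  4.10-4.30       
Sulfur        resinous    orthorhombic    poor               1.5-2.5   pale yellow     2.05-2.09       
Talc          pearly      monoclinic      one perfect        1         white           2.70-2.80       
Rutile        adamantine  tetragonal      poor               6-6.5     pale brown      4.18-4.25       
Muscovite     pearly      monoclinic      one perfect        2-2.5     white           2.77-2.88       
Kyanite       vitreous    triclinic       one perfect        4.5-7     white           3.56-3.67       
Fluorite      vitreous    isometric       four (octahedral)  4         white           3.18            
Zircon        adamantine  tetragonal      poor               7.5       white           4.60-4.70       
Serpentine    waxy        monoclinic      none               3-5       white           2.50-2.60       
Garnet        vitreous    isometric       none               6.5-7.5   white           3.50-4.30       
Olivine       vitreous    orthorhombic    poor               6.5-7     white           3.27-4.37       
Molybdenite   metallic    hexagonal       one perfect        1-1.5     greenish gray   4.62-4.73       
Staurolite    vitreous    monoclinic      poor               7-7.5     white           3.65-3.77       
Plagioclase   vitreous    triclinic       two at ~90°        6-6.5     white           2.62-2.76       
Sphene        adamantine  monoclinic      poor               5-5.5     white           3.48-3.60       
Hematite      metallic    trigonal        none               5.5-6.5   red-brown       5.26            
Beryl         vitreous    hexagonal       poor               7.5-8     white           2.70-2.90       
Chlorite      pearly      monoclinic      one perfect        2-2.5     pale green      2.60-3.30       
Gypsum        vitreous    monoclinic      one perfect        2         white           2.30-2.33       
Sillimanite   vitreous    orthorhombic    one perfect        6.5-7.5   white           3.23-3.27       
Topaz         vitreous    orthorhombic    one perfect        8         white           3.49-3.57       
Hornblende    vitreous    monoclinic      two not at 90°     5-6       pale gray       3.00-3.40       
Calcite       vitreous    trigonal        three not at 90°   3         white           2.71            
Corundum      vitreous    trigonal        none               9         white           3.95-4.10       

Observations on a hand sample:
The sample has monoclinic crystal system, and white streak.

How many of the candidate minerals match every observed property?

6

Monoclinic crystal system — narrows the field to Talc, Muscovite, Serpentine, Staurolite, Sphene, Chlorite, Gypsum, Hornblende.
White streak rules out Chlorite, Hornblende.
Remaining candidates: Gypsum, Muscovite, Serpentine, Sphene, Staurolite, Talc.
That is 6 minerals.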